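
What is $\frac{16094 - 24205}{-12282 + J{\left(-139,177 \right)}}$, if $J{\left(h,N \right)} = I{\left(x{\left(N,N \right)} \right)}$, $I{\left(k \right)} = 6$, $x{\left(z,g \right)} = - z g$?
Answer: $\frac{8111}{12276} \approx 0.66072$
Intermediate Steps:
$x{\left(z,g \right)} = - g z$
$J{\left(h,N \right)} = 6$
$\frac{16094 - 24205}{-12282 + J{\left(-139,177 \right)}} = \frac{16094 - 24205}{-12282 + 6} = - \frac{8111}{-12276} = \left(-8111\right) \left(- \frac{1}{12276}\right) = \frac{8111}{12276}$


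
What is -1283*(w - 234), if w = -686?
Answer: 1180360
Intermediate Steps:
-1283*(w - 234) = -1283*(-686 - 234) = -1283*(-920) = 1180360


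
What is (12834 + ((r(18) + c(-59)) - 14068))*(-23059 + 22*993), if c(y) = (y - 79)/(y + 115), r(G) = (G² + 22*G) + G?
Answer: 16929841/28 ≈ 6.0464e+5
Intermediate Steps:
r(G) = G² + 23*G
c(y) = (-79 + y)/(115 + y)
(12834 + ((r(18) + c(-59)) - 14068))*(-23059 + 22*993) = (12834 + ((18*(23 + 18) + (-79 - 59)/(115 - 59)) - 14068))*(-23059 + 22*993) = (12834 + ((18*41 - 138/56) - 14068))*(-23059 + 21846) = (12834 + ((738 + (1/56)*(-138)) - 14068))*(-1213) = (12834 + ((738 - 69/28) - 14068))*(-1213) = (12834 + (20595/28 - 14068))*(-1213) = (12834 - 373309/28)*(-1213) = -13957/28*(-1213) = 16929841/28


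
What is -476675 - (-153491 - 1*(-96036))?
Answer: -419220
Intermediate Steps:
-476675 - (-153491 - 1*(-96036)) = -476675 - (-153491 + 96036) = -476675 - 1*(-57455) = -476675 + 57455 = -419220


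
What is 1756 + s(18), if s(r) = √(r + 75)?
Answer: 1756 + √93 ≈ 1765.6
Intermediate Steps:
s(r) = √(75 + r)
1756 + s(18) = 1756 + √(75 + 18) = 1756 + √93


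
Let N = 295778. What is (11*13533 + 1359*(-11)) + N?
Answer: 429692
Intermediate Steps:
(11*13533 + 1359*(-11)) + N = (11*13533 + 1359*(-11)) + 295778 = (148863 - 14949) + 295778 = 133914 + 295778 = 429692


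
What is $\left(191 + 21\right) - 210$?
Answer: $2$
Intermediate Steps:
$\left(191 + 21\right) - 210 = 212 - 210 = 2$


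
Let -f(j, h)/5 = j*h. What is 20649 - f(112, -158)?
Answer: -67831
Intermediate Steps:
f(j, h) = -5*h*j (f(j, h) = -5*j*h = -5*h*j)
20649 - f(112, -158) = 20649 - (-5)*(-158)*112 = 20649 - 1*88480 = 20649 - 88480 = -67831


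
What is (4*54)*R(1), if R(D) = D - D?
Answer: 0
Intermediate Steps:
R(D) = 0
(4*54)*R(1) = (4*54)*0 = 216*0 = 0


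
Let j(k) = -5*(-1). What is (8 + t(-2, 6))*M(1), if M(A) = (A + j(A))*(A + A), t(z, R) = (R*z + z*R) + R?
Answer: -120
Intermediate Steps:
j(k) = 5
t(z, R) = R + 2*R*z (t(z, R) = (R*z + R*z) + R = 2*R*z + R = R + 2*R*z)
M(A) = 2*A*(5 + A) (M(A) = (A + 5)*(A + A) = (5 + A)*(2*A) = 2*A*(5 + A))
(8 + t(-2, 6))*M(1) = (8 + 6*(1 + 2*(-2)))*(2*1*(5 + 1)) = (8 + 6*(1 - 4))*(2*1*6) = (8 + 6*(-3))*12 = (8 - 18)*12 = -10*12 = -120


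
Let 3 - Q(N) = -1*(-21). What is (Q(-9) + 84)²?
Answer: 4356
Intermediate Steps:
Q(N) = -18 (Q(N) = 3 - (-1)*(-21) = 3 - 1*21 = 3 - 21 = -18)
(Q(-9) + 84)² = (-18 + 84)² = 66² = 4356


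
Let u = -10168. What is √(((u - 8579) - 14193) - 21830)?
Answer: I*√54770 ≈ 234.03*I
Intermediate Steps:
√(((u - 8579) - 14193) - 21830) = √(((-10168 - 8579) - 14193) - 21830) = √((-18747 - 14193) - 21830) = √(-32940 - 21830) = √(-54770) = I*√54770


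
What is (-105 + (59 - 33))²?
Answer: 6241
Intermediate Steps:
(-105 + (59 - 33))² = (-105 + 26)² = (-79)² = 6241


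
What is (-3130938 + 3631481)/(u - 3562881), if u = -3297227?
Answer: -500543/6860108 ≈ -0.072964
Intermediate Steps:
(-3130938 + 3631481)/(u - 3562881) = (-3130938 + 3631481)/(-3297227 - 3562881) = 500543/(-6860108) = 500543*(-1/6860108) = -500543/6860108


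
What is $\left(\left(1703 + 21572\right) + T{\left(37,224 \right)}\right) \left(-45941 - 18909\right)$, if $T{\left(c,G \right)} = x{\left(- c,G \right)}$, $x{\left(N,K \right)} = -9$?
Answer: $-1508800100$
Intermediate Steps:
$T{\left(c,G \right)} = -9$
$\left(\left(1703 + 21572\right) + T{\left(37,224 \right)}\right) \left(-45941 - 18909\right) = \left(\left(1703 + 21572\right) - 9\right) \left(-45941 - 18909\right) = \left(23275 - 9\right) \left(-64850\right) = 23266 \left(-64850\right) = -1508800100$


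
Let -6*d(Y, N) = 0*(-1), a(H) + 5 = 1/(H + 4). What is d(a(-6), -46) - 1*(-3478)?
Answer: 3478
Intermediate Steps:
a(H) = -5 + 1/(4 + H) (a(H) = -5 + 1/(H + 4) = -5 + 1/(4 + H))
d(Y, N) = 0 (d(Y, N) = -0*(-1) = -⅙*0 = 0)
d(a(-6), -46) - 1*(-3478) = 0 - 1*(-3478) = 0 + 3478 = 3478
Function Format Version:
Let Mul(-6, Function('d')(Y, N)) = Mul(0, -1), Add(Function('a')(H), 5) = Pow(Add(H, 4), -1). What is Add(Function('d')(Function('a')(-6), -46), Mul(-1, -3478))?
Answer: 3478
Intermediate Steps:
Function('a')(H) = Add(-5, Pow(Add(4, H), -1)) (Function('a')(H) = Add(-5, Pow(Add(H, 4), -1)) = Add(-5, Pow(Add(4, H), -1)))
Function('d')(Y, N) = 0 (Function('d')(Y, N) = Mul(Rational(-1, 6), Mul(0, -1)) = Mul(Rational(-1, 6), 0) = 0)
Add(Function('d')(Function('a')(-6), -46), Mul(-1, -3478)) = Add(0, Mul(-1, -3478)) = Add(0, 3478) = 3478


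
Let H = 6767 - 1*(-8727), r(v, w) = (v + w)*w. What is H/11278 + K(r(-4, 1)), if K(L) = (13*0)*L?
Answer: 7747/5639 ≈ 1.3738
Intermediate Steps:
r(v, w) = w*(v + w)
H = 15494 (H = 6767 + 8727 = 15494)
K(L) = 0 (K(L) = 0*L = 0)
H/11278 + K(r(-4, 1)) = 15494/11278 + 0 = 15494*(1/11278) + 0 = 7747/5639 + 0 = 7747/5639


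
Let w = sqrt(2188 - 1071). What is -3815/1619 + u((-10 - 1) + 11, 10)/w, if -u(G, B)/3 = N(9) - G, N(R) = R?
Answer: -3815/1619 - 27*sqrt(1117)/1117 ≈ -3.1643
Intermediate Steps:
w = sqrt(1117) ≈ 33.422
u(G, B) = -27 + 3*G (u(G, B) = -3*(9 - G) = -27 + 3*G)
-3815/1619 + u((-10 - 1) + 11, 10)/w = -3815/1619 + (-27 + 3*((-10 - 1) + 11))/(sqrt(1117)) = -3815*1/1619 + (-27 + 3*(-11 + 11))*(sqrt(1117)/1117) = -3815/1619 + (-27 + 3*0)*(sqrt(1117)/1117) = -3815/1619 + (-27 + 0)*(sqrt(1117)/1117) = -3815/1619 - 27*sqrt(1117)/1117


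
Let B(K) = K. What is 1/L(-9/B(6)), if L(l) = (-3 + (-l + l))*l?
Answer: 2/9 ≈ 0.22222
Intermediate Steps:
L(l) = -3*l (L(l) = (-3 + 0)*l = -3*l)
1/L(-9/B(6)) = 1/(-(-27)/6) = 1/(-3*(-3/2)) = 1/(9/2) = 2/9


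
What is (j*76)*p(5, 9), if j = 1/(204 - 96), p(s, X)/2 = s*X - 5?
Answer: 1520/27 ≈ 56.296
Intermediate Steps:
p(s, X) = -10 + 2*X*s (p(s, X) = 2*(s*X - 5) = 2*(X*s - 5) = 2*(-5 + X*s) = -10 + 2*X*s)
j = 1/108 ≈ 0.0092593
(j*76)*p(5, 9) = ((1/108)*76)*(-10 + 2*9*5) = 19*(-10 + 90)/27 = (19/27)*80 = 1520/27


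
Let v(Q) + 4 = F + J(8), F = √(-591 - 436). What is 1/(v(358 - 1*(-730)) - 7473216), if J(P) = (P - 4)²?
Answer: -7473204/55848778026643 - I*√1027/55848778026643 ≈ -1.3381e-7 - 5.7381e-13*I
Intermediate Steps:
J(P) = (-4 + P)²
F = I*√1027 (F = √(-1027) = I*√1027 ≈ 32.047*I)
v(Q) = 12 + I*√1027 (v(Q) = -4 + (I*√1027 + (-4 + 8)²) = -4 + (I*√1027 + 4²) = -4 + (I*√1027 + 16) = -4 + (16 + I*√1027) = 12 + I*√1027)
1/(v(358 - 1*(-730)) - 7473216) = 1/((12 + I*√1027) - 7473216) = 1/(-7473204 + I*√1027)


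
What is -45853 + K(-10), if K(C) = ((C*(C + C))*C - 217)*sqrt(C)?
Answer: -45853 - 2217*I*sqrt(10) ≈ -45853.0 - 7010.8*I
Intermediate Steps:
K(C) = sqrt(C)*(-217 + 2*C**3) (K(C) = ((C*(2*C))*C - 217)*sqrt(C) = ((2*C**2)*C - 217)*sqrt(C) = (2*C**3 - 217)*sqrt(C) = (-217 + 2*C**3)*sqrt(C) = sqrt(C)*(-217 + 2*C**3))
-45853 + K(-10) = -45853 + sqrt(-10)*(-217 + 2*(-10)**3) = -45853 + (I*sqrt(10))*(-217 + 2*(-1000)) = -45853 + (I*sqrt(10))*(-217 - 2000) = -45853 + (I*sqrt(10))*(-2217) = -45853 - 2217*I*sqrt(10)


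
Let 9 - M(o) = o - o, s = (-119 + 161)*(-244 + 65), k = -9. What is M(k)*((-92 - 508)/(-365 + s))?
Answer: 5400/7883 ≈ 0.68502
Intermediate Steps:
s = -7518 (s = 42*(-179) = -7518)
M(o) = 9 (M(o) = 9 - (o - o) = 9 - 1*0 = 9 + 0 = 9)
M(k)*((-92 - 508)/(-365 + s)) = 9*((-92 - 508)/(-365 - 7518)) = 9*(-600/(-7883)) = 9*(-600*(-1/7883)) = 9*(600/7883) = 5400/7883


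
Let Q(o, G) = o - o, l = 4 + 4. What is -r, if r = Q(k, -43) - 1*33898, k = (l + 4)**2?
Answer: 33898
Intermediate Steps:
l = 8
k = 144 (k = (8 + 4)**2 = 12**2 = 144)
Q(o, G) = 0
r = -33898 (r = 0 - 1*33898 = 0 - 33898 = -33898)
-r = -1*(-33898) = 33898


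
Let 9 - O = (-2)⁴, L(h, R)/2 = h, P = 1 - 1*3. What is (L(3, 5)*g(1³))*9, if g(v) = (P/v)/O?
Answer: 108/7 ≈ 15.429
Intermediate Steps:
P = -2 (P = 1 - 3 = -2)
L(h, R) = 2*h
O = -7 (O = 9 - 1*(-2)⁴ = 9 - 1*16 = 9 - 16 = -7)
g(v) = 2/(7*v) (g(v) = -2/v/(-7) = -2/v*(-⅐) = 2/(7*v))
(L(3, 5)*g(1³))*9 = ((2*3)*(2/(7*(1³))))*9 = (6*((2/7)/1))*9 = (6*((2/7)*1))*9 = (6*(2/7))*9 = (12/7)*9 = 108/7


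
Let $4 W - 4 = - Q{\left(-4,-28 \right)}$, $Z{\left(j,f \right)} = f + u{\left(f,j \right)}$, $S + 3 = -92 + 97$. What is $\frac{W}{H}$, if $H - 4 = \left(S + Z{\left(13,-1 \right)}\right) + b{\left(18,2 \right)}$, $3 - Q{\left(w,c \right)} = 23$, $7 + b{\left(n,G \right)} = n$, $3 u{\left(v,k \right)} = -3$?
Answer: $\frac{2}{5} \approx 0.4$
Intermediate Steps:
$u{\left(v,k \right)} = -1$ ($u{\left(v,k \right)} = \frac{1}{3} \left(-3\right) = -1$)
$b{\left(n,G \right)} = -7 + n$
$S = 2$ ($S = -3 + \left(-92 + 97\right) = -3 + 5 = 2$)
$Q{\left(w,c \right)} = -20$ ($Q{\left(w,c \right)} = 3 - 23 = -20$)
$Z{\left(j,f \right)} = -1 + f$ ($Z{\left(j,f \right)} = f - 1 = -1 + f$)
$W = 6$ ($W = 1 + \frac{\left(-1\right) \left(-20\right)}{4} = 1 + \frac{1}{4} \cdot 20 = 1 + 5 = 6$)
$H = 15$ ($H = 4 + \left(\left(2 - 2\right) + \left(-7 + 18\right)\right) = 4 + \left(\left(2 - 2\right) + 11\right) = 4 + \left(0 + 11\right) = 4 + 11 = 15$)
$\frac{W}{H} = \frac{6}{15} = 6 \cdot \frac{1}{15} = \frac{2}{5}$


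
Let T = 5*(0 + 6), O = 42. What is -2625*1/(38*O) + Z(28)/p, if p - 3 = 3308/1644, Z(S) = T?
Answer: 33979/7828 ≈ 4.3407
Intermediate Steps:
T = 30 (T = 5*6 = 30)
Z(S) = 30
p = 2060/411 (p = 3 + 3308/1644 = 3 + 3308*(1/1644) = 3 + 827/411 = 2060/411 ≈ 5.0122)
-2625*1/(38*O) + Z(28)/p = -2625/(42*38) + 30/(2060/411) = -2625/1596 + 30*(411/2060) = -2625*1/1596 + 1233/206 = -125/76 + 1233/206 = 33979/7828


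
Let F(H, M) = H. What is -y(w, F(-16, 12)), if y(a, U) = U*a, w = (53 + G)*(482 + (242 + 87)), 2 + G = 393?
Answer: 5761344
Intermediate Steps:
G = 391 (G = -2 + 393 = 391)
w = 360084 (w = (53 + 391)*(482 + (242 + 87)) = 444*(482 + 329) = 444*811 = 360084)
-y(w, F(-16, 12)) = -(-16)*360084 = -1*(-5761344) = 5761344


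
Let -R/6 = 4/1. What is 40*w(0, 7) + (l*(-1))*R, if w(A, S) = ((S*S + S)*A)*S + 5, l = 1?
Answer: 224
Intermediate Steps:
R = -24 (R = -24/1 = -24 ≈ -24.000)
w(A, S) = 5 + A*S*(S + S**2) (w(A, S) = ((S**2 + S)*A)*S + 5 = ((S + S**2)*A)*S + 5 = (A*(S + S**2))*S + 5 = A*S*(S + S**2) + 5 = 5 + A*S*(S + S**2))
40*w(0, 7) + (l*(-1))*R = 40*(5 + 0*7**2 + 0*7**3) + (1*(-1))*(-24) = 40*(5 + 0*49 + 0*343) - 1*(-24) = 40*(5 + 0 + 0) + 24 = 40*5 + 24 = 200 + 24 = 224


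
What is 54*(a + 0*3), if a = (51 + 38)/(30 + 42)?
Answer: 267/4 ≈ 66.750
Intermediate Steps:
a = 89/72 ≈ 1.2361
54*(a + 0*3) = 54*(89/72 + 0*3) = 54*(89/72 + 0) = 54*(89/72) = 267/4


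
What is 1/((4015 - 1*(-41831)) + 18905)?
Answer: 1/64751 ≈ 1.5444e-5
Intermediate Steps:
1/((4015 - 1*(-41831)) + 18905) = 1/((4015 + 41831) + 18905) = 1/(45846 + 18905) = 1/64751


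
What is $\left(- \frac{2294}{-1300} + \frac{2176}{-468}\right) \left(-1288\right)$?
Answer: $\frac{10868788}{2925} \approx 3715.8$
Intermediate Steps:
$\left(- \frac{2294}{-1300} + \frac{2176}{-468}\right) \left(-1288\right) = \left(\left(-2294\right) \left(- \frac{1}{1300}\right) + 2176 \left(- \frac{1}{468}\right)\right) \left(-1288\right) = \left(\frac{1147}{650} - \frac{544}{117}\right) \left(-1288\right) = \left(- \frac{16877}{5850}\right) \left(-1288\right) = \frac{10868788}{2925}$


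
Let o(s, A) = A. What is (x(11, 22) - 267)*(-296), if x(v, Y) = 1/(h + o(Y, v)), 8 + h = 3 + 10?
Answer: 158027/2 ≈ 79014.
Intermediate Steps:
h = 5 (h = -8 + (3 + 10) = -8 + 13 = 5)
x(v, Y) = 1/(5 + v)
(x(11, 22) - 267)*(-296) = (1/(5 + 11) - 267)*(-296) = (1/16 - 267)*(-296) = -4271/16*(-296) = 158027/2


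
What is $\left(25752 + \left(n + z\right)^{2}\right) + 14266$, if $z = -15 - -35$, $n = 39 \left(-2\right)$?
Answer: $43382$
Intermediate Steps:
$n = -78$
$z = 20$ ($z = -15 + 35 = 20$)
$\left(25752 + \left(n + z\right)^{2}\right) + 14266 = \left(25752 + \left(-78 + 20\right)^{2}\right) + 14266 = \left(25752 + \left(-58\right)^{2}\right) + 14266 = \left(25752 + 3364\right) + 14266 = 29116 + 14266 = 43382$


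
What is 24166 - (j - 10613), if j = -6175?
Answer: 40954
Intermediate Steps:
24166 - (j - 10613) = 24166 - (-6175 - 10613) = 24166 - 1*(-16788) = 24166 + 16788 = 40954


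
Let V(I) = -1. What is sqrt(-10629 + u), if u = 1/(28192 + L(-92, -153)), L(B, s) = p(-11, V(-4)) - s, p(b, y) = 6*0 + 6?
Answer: I*sqrt(8543369099078)/28351 ≈ 103.1*I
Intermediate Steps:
p(b, y) = 6 (p(b, y) = 0 + 6 = 6)
L(B, s) = 6 - s
u = 1/28351 (u = 1/(28192 + (6 - 1*(-153))) = 1/(28192 + (6 + 153)) = 1/(28192 + 159) = 1/28351 ≈ 3.5272e-5)
sqrt(-10629 + u) = sqrt(-10629 + 1/28351) = sqrt(-301342778/28351) = I*sqrt(8543369099078)/28351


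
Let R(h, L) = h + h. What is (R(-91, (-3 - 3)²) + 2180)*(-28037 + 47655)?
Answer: 39196764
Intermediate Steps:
R(h, L) = 2*h
(R(-91, (-3 - 3)²) + 2180)*(-28037 + 47655) = (2*(-91) + 2180)*(-28037 + 47655) = (-182 + 2180)*19618 = 1998*19618 = 39196764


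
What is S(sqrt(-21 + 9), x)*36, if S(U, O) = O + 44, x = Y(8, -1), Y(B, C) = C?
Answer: 1548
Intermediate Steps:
x = -1
S(U, O) = 44 + O
S(sqrt(-21 + 9), x)*36 = (44 - 1)*36 = 43*36 = 1548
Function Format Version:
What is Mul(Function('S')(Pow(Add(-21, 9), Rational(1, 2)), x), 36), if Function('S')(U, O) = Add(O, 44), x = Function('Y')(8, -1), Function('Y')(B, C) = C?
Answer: 1548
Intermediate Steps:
x = -1
Function('S')(U, O) = Add(44, O)
Mul(Function('S')(Pow(Add(-21, 9), Rational(1, 2)), x), 36) = Mul(Add(44, -1), 36) = Mul(43, 36) = 1548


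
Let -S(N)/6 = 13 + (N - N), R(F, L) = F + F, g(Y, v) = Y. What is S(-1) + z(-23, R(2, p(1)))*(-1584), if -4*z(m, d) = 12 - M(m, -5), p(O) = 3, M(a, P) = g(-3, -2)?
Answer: 5862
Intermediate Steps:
M(a, P) = -3
R(F, L) = 2*F
S(N) = -78 (S(N) = -6*(13 + (N - N)) = -6*(13 + 0) = -6*13 = -78)
z(m, d) = -15/4 (z(m, d) = -(12 - 1*(-3))/4 = -(12 + 3)/4 = -¼*15 = -15/4)
S(-1) + z(-23, R(2, p(1)))*(-1584) = -78 - 15/4*(-1584) = -78 + 5940 = 5862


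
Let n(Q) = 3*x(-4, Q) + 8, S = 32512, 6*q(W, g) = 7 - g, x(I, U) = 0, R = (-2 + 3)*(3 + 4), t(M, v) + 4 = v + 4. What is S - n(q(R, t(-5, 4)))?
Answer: 32504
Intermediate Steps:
t(M, v) = v (t(M, v) = -4 + (v + 4) = -4 + (4 + v) = v)
R = 7 (R = 1*7 = 7)
q(W, g) = 7/6 - g/6 (q(W, g) = (7 - g)/6 = 7/6 - g/6)
n(Q) = 8 (n(Q) = 3*0 + 8 = 0 + 8 = 8)
S - n(q(R, t(-5, 4))) = 32512 - 1*8 = 32512 - 8 = 32504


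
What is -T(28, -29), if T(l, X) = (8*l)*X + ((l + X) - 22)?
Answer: 6519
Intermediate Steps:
T(l, X) = -22 + X + l + 8*X*l (T(l, X) = 8*X*l + ((X + l) - 22) = 8*X*l + (-22 + X + l) = -22 + X + l + 8*X*l)
-T(28, -29) = -(-22 - 29 + 28 + 8*(-29)*28) = -(-22 - 29 + 28 - 6496) = -1*(-6519) = 6519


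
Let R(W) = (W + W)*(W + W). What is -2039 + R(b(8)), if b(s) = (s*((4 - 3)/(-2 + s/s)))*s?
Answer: 14345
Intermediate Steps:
b(s) = -s**2 (b(s) = (s*(1/(-2 + 1)))*s = (s*(1/(-1)))*s = (s*(1*(-1)))*s = (s*(-1))*s = (-s)*s = -s**2)
R(W) = 4*W**2 (R(W) = (2*W)*(2*W) = 4*W**2)
-2039 + R(b(8)) = -2039 + 4*(-1*8**2)**2 = -2039 + 4*(-1*64)**2 = -2039 + 4*(-64)**2 = -2039 + 4*4096 = -2039 + 16384 = 14345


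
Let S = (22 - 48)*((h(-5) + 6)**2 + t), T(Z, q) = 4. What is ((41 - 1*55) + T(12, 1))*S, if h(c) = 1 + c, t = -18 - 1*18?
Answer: -8320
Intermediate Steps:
t = -36 (t = -18 - 18 = -36)
S = 832 (S = (22 - 48)*(((1 - 5) + 6)**2 - 36) = -26*((-4 + 6)**2 - 36) = -26*(2**2 - 36) = -26*(4 - 36) = -26*(-32) = 832)
((41 - 1*55) + T(12, 1))*S = ((41 - 1*55) + 4)*832 = ((41 - 55) + 4)*832 = (-14 + 4)*832 = -10*832 = -8320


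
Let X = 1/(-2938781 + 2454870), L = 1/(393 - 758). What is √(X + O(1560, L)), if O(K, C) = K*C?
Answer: I*√5333455217218415/35325503 ≈ 2.0674*I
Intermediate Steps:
L = -1/365 (L = 1/(-365) = -1/365 ≈ -0.0027397)
X = -1/483911 (X = 1/(-483911) = -1/483911 ≈ -2.0665e-6)
O(K, C) = C*K
√(X + O(1560, L)) = √(-1/483911 - 1/365*1560) = √(-1/483911 - 312/73) = √(-150980305/35325503) = I*√5333455217218415/35325503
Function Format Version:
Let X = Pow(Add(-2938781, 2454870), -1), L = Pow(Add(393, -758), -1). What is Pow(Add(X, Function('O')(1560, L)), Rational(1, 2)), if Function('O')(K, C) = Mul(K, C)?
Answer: Mul(Rational(1, 35325503), I, Pow(5333455217218415, Rational(1, 2))) ≈ Mul(2.0674, I)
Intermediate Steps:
L = Rational(-1, 365) (L = Pow(-365, -1) = Rational(-1, 365) ≈ -0.0027397)
X = Rational(-1, 483911) (X = Pow(-483911, -1) = Rational(-1, 483911) ≈ -2.0665e-6)
Function('O')(K, C) = Mul(C, K)
Pow(Add(X, Function('O')(1560, L)), Rational(1, 2)) = Pow(Add(Rational(-1, 483911), Mul(Rational(-1, 365), 1560)), Rational(1, 2)) = Pow(Add(Rational(-1, 483911), Rational(-312, 73)), Rational(1, 2)) = Pow(Rational(-150980305, 35325503), Rational(1, 2)) = Mul(Rational(1, 35325503), I, Pow(5333455217218415, Rational(1, 2)))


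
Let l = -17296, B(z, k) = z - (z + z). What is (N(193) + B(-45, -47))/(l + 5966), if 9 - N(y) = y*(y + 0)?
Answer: 7439/2266 ≈ 3.2829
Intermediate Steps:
B(z, k) = -z (B(z, k) = z - 2*z = -z)
N(y) = 9 - y**2 (N(y) = 9 - y*(y + 0) = 9 - y*y = 9 - y**2)
(N(193) + B(-45, -47))/(l + 5966) = ((9 - 1*193**2) - 1*(-45))/(-17296 + 5966) = ((9 - 1*37249) + 45)/(-11330) = ((9 - 37249) + 45)*(-1/11330) = (-37240 + 45)*(-1/11330) = -37195*(-1/11330) = 7439/2266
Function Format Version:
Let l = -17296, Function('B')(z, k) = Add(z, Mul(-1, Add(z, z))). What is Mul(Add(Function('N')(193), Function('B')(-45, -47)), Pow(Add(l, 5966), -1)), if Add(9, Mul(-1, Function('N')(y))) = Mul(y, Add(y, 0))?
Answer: Rational(7439, 2266) ≈ 3.2829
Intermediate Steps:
Function('B')(z, k) = Mul(-1, z) (Function('B')(z, k) = Add(z, Mul(-1, Mul(2, z))) = Add(z, Mul(-2, z)) = Mul(-1, z))
Function('N')(y) = Add(9, Mul(-1, Pow(y, 2))) (Function('N')(y) = Add(9, Mul(-1, Mul(y, Add(y, 0)))) = Add(9, Mul(-1, Mul(y, y))) = Add(9, Mul(-1, Pow(y, 2))))
Mul(Add(Function('N')(193), Function('B')(-45, -47)), Pow(Add(l, 5966), -1)) = Mul(Add(Add(9, Mul(-1, Pow(193, 2))), Mul(-1, -45)), Pow(Add(-17296, 5966), -1)) = Mul(Add(Add(9, Mul(-1, 37249)), 45), Pow(-11330, -1)) = Mul(Add(Add(9, -37249), 45), Rational(-1, 11330)) = Mul(Add(-37240, 45), Rational(-1, 11330)) = Mul(-37195, Rational(-1, 11330)) = Rational(7439, 2266)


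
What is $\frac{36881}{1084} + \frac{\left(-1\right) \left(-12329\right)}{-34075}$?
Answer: $\frac{1243355439}{36937300} \approx 33.661$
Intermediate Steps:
$\frac{36881}{1084} + \frac{\left(-1\right) \left(-12329\right)}{-34075} = 36881 \cdot \frac{1}{1084} + 12329 \left(- \frac{1}{34075}\right) = \frac{36881}{1084} - \frac{12329}{34075} = \frac{1243355439}{36937300}$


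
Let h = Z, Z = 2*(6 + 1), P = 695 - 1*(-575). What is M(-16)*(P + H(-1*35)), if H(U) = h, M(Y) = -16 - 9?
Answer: -32100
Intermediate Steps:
P = 1270 (P = 695 + 575 = 1270)
M(Y) = -25
Z = 14 (Z = 2*7 = 14)
h = 14
H(U) = 14
M(-16)*(P + H(-1*35)) = -25*(1270 + 14) = -25*1284 = -32100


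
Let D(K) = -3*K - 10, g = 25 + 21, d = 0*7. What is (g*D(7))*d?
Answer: 0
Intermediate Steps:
d = 0
g = 46
D(K) = -10 - 3*K
(g*D(7))*d = (46*(-10 - 3*7))*0 = (46*(-10 - 21))*0 = (46*(-31))*0 = -1426*0 = 0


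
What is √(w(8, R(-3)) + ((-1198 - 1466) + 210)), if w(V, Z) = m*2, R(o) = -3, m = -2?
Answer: I*√2458 ≈ 49.578*I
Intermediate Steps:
w(V, Z) = -4 (w(V, Z) = -2*2 = -4)
√(w(8, R(-3)) + ((-1198 - 1466) + 210)) = √(-4 + ((-1198 - 1466) + 210)) = √(-4 + (-2664 + 210)) = √(-4 - 2454) = √(-2458) = I*√2458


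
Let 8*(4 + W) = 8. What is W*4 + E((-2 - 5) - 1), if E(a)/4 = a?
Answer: -44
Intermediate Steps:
W = -3 (W = -4 + (1/8)*8 = -4 + 1 = -3)
E(a) = 4*a
W*4 + E((-2 - 5) - 1) = -3*4 + 4*((-2 - 5) - 1) = -12 + 4*(-7 - 1) = -12 + 4*(-8) = -12 - 32 = -44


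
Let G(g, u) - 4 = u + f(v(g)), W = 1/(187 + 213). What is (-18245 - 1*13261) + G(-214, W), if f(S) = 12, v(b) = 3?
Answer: -12595999/400 ≈ -31490.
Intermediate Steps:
W = 1/400 ≈ 0.0025000
G(g, u) = 16 + u (G(g, u) = 4 + (u + 12) = 4 + (12 + u) = 16 + u)
(-18245 - 1*13261) + G(-214, W) = (-18245 - 1*13261) + (16 + 1/400) = (-18245 - 13261) + 6401/400 = -31506 + 6401/400 = -12595999/400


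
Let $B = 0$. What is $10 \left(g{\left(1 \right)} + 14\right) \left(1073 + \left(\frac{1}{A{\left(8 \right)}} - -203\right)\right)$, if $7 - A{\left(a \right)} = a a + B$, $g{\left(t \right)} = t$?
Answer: $\frac{3636550}{19} \approx 1.914 \cdot 10^{5}$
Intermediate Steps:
$A{\left(a \right)} = 7 - a^{2}$ ($A{\left(a \right)} = 7 - \left(a a + 0\right) = 7 - \left(a^{2} + 0\right) = 7 - a^{2}$)
$10 \left(g{\left(1 \right)} + 14\right) \left(1073 + \left(\frac{1}{A{\left(8 \right)}} - -203\right)\right) = 10 \left(1 + 14\right) \left(1073 + \left(\frac{1}{7 - 8^{2}} - -203\right)\right) = 10 \cdot 15 \left(1073 + \left(\frac{1}{7 - 64} + 203\right)\right) = 150 \left(1073 + \left(\frac{1}{7 - 64} + 203\right)\right) = 150 \left(1073 + \left(\frac{1}{-57} + 203\right)\right) = 150 \left(1073 + \left(- \frac{1}{57} + 203\right)\right) = 150 \left(1073 + \frac{11570}{57}\right) = 150 \cdot \frac{72731}{57} = \frac{3636550}{19}$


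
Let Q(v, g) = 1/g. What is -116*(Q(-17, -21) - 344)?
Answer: 838100/21 ≈ 39910.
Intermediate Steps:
-116*(Q(-17, -21) - 344) = -116*(1/(-21) - 344) = -116*(-1/21 - 344) = -116*(-7225/21) = 838100/21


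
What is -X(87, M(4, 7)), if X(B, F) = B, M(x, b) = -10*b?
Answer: -87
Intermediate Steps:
-X(87, M(4, 7)) = -1*87 = -87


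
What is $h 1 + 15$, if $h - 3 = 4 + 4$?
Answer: $26$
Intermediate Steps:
$h = 11$ ($h = 3 + \left(4 + 4\right) = 3 + 8 = 11$)
$h 1 + 15 = 11 \cdot 1 + 15 = 11 + 15 = 26$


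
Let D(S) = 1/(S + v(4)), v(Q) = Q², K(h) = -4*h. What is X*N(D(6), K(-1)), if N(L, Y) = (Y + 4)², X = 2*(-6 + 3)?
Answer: -384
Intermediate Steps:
X = -6 (X = 2*(-3) = -6)
D(S) = 1/(16 + S) (D(S) = 1/(S + 4²) = 1/(S + 16) = 1/(16 + S))
N(L, Y) = (4 + Y)²
X*N(D(6), K(-1)) = -6*(4 - 4*(-1))² = -6*(4 + 4)² = -6*8² = -6*64 = -384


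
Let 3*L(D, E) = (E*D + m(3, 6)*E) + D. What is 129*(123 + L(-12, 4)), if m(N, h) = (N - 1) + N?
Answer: 14147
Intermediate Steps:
m(N, h) = -1 + 2*N (m(N, h) = (-1 + N) + N = -1 + 2*N)
L(D, E) = D/3 + 5*E/3 + D*E/3 (L(D, E) = ((E*D + (-1 + 2*3)*E) + D)/3 = ((D*E + (-1 + 6)*E) + D)/3 = ((D*E + 5*E) + D)/3 = ((5*E + D*E) + D)/3 = (D + 5*E + D*E)/3 = D/3 + 5*E/3 + D*E/3)
129*(123 + L(-12, 4)) = 129*(123 + ((⅓)*(-12) + (5/3)*4 + (⅓)*(-12)*4)) = 129*(123 + (-4 + 20/3 - 16)) = 129*(123 - 40/3) = 129*(329/3) = 14147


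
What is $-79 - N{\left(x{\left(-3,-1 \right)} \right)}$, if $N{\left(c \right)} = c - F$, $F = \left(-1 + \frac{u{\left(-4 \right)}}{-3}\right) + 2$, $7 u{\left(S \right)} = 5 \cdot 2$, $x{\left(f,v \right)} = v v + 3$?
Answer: $- \frac{1732}{21} \approx -82.476$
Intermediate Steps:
$x{\left(f,v \right)} = 3 + v^{2}$ ($x{\left(f,v \right)} = v^{2} + 3 = 3 + v^{2}$)
$u{\left(S \right)} = \frac{10}{7}$ ($u{\left(S \right)} = \frac{5 \cdot 2}{7} = \frac{1}{7} \cdot 10 = \frac{10}{7}$)
$F = \frac{11}{21}$ ($F = \left(-1 + \frac{10}{7 \left(-3\right)}\right) + 2 = \left(-1 + \frac{10}{7} \left(- \frac{1}{3}\right)\right) + 2 = \left(-1 - \frac{10}{21}\right) + 2 = - \frac{31}{21} + 2 = \frac{11}{21} \approx 0.52381$)
$N{\left(c \right)} = - \frac{11}{21} + c$ ($N{\left(c \right)} = c - \frac{11}{21} = - \frac{11}{21} + c$)
$-79 - N{\left(x{\left(-3,-1 \right)} \right)} = -79 - \left(- \frac{11}{21} + \left(3 + \left(-1\right)^{2}\right)\right) = -79 - \left(- \frac{11}{21} + \left(3 + 1\right)\right) = -79 - \left(- \frac{11}{21} + 4\right) = -79 - \frac{73}{21} = - \frac{1732}{21}$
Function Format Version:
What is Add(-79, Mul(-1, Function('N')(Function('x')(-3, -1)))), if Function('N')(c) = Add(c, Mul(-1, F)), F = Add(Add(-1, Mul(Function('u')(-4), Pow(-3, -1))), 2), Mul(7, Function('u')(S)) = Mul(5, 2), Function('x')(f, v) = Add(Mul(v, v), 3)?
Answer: Rational(-1732, 21) ≈ -82.476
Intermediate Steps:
Function('x')(f, v) = Add(3, Pow(v, 2)) (Function('x')(f, v) = Add(Pow(v, 2), 3) = Add(3, Pow(v, 2)))
Function('u')(S) = Rational(10, 7) (Function('u')(S) = Mul(Rational(1, 7), Mul(5, 2)) = Mul(Rational(1, 7), 10) = Rational(10, 7))
F = Rational(11, 21) (F = Add(Add(-1, Mul(Rational(10, 7), Pow(-3, -1))), 2) = Add(Add(-1, Mul(Rational(10, 7), Rational(-1, 3))), 2) = Add(Add(-1, Rational(-10, 21)), 2) = Add(Rational(-31, 21), 2) = Rational(11, 21) ≈ 0.52381)
Function('N')(c) = Add(Rational(-11, 21), c) (Function('N')(c) = Add(c, Mul(-1, Rational(11, 21))) = Add(c, Rational(-11, 21)) = Add(Rational(-11, 21), c))
Add(-79, Mul(-1, Function('N')(Function('x')(-3, -1)))) = Add(-79, Mul(-1, Add(Rational(-11, 21), Add(3, Pow(-1, 2))))) = Add(-79, Mul(-1, Add(Rational(-11, 21), Add(3, 1)))) = Add(-79, Mul(-1, Add(Rational(-11, 21), 4))) = Add(-79, Mul(-1, Rational(73, 21))) = Add(-79, Rational(-73, 21)) = Rational(-1732, 21)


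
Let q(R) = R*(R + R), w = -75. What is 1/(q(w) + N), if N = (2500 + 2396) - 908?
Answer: 1/15238 ≈ 6.5625e-5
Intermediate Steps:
q(R) = 2*R² (q(R) = R*(2*R) = 2*R²)
N = 3988 (N = 4896 - 908 = 3988)
1/(q(w) + N) = 1/(2*(-75)² + 3988) = 1/(2*5625 + 3988) = 1/(11250 + 3988) = 1/15238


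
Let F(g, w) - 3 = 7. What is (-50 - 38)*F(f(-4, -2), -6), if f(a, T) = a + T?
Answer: -880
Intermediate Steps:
f(a, T) = T + a
F(g, w) = 10 (F(g, w) = 3 + 7 = 10)
(-50 - 38)*F(f(-4, -2), -6) = (-50 - 38)*10 = -88*10 = -880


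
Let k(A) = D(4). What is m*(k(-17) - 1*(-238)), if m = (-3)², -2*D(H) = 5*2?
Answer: 2097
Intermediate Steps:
D(H) = -5 (D(H) = -5*2/2 = -½*10 = -5)
k(A) = -5
m = 9
m*(k(-17) - 1*(-238)) = 9*(-5 - 1*(-238)) = 9*(-5 + 238) = 9*233 = 2097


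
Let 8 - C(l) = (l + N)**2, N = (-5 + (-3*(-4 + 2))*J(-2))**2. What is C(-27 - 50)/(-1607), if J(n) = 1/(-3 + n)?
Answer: 924296/1004375 ≈ 0.92027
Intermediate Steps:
N = 961/25 (N = (-5 + (-3*(-4 + 2))/(-3 - 2))**2 = (-5 - 3*(-2)/(-5))**2 = (-5 + 6*(-1/5))**2 = (-5 - 6/5)**2 = (-31/5)**2 = 961/25 ≈ 38.440)
C(l) = 8 - (961/25 + l)**2 (C(l) = 8 - (l + 961/25)**2 = 8 - (961/25 + l)**2)
C(-27 - 50)/(-1607) = (8 - (961 + 25*(-27 - 50))**2/625)/(-1607) = (8 - (961 + 25*(-77))**2/625)*(-1/1607) = (8 - (961 - 1925)**2/625)*(-1/1607) = (8 - 1/625*(-964)**2)*(-1/1607) = (8 - 1/625*929296)*(-1/1607) = (8 - 929296/625)*(-1/1607) = -924296/625*(-1/1607) = 924296/1004375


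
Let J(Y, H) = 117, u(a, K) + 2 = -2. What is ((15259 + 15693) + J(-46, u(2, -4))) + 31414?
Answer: 62483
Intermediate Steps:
u(a, K) = -4 (u(a, K) = -2 - 2 = -4)
((15259 + 15693) + J(-46, u(2, -4))) + 31414 = ((15259 + 15693) + 117) + 31414 = (30952 + 117) + 31414 = 31069 + 31414 = 62483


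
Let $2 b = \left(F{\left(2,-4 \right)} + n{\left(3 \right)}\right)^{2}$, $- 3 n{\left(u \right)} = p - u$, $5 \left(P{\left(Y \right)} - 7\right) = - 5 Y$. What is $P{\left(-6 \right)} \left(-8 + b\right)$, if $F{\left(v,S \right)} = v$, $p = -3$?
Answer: $0$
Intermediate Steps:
$P{\left(Y \right)} = 7 - Y$ ($P{\left(Y \right)} = 7 + \frac{\left(-5\right) Y}{5} = 7 - Y$)
$n{\left(u \right)} = 1 + \frac{u}{3}$ ($n{\left(u \right)} = - \frac{-3 - u}{3} = 1 + \frac{u}{3}$)
$b = 8$ ($b = \frac{\left(2 + \left(1 + \frac{1}{3} \cdot 3\right)\right)^{2}}{2} = \frac{\left(2 + \left(1 + 1\right)\right)^{2}}{2} = \frac{\left(2 + 2\right)^{2}}{2} = \frac{4^{2}}{2} = \frac{1}{2} \cdot 16 = 8$)
$P{\left(-6 \right)} \left(-8 + b\right) = \left(7 - -6\right) \left(-8 + 8\right) = \left(7 + 6\right) 0 = 13 \cdot 0 = 0$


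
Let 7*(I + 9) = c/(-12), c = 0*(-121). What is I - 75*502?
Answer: -37659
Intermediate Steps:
c = 0
I = -9 (I = -9 + (0/(-12))/7 = -9 + (0*(-1/12))/7 = -9 + (⅐)*0 = -9 + 0 = -9)
I - 75*502 = -9 - 75*502 = -9 - 37650 = -37659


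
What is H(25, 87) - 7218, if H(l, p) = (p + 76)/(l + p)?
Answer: -808253/112 ≈ -7216.5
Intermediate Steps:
H(l, p) = (76 + p)/(l + p)
H(25, 87) - 7218 = (76 + 87)/(25 + 87) - 7218 = 163/112 - 7218 = -808253/112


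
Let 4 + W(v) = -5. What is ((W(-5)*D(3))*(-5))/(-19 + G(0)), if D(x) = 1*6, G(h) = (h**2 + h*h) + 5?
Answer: -135/7 ≈ -19.286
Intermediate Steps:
G(h) = 5 + 2*h**2 (G(h) = (h**2 + h**2) + 5 = 2*h**2 + 5 = 5 + 2*h**2)
D(x) = 6
W(v) = -9 (W(v) = -4 - 5 = -9)
((W(-5)*D(3))*(-5))/(-19 + G(0)) = (-9*6*(-5))/(-19 + (5 + 2*0**2)) = (-54*(-5))/(-19 + (5 + 2*0)) = 270/(-19 + (5 + 0)) = 270/(-19 + 5) = 270/(-14) = 270*(-1/14) = -135/7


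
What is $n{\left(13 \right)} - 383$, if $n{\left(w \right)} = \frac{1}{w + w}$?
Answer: $- \frac{9957}{26} \approx -382.96$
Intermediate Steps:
$n{\left(w \right)} = \frac{1}{2 w}$
$n{\left(13 \right)} - 383 = \frac{1}{2 \cdot 13} - 383 = \frac{1}{2} \cdot \frac{1}{13} - 383 = \frac{1}{26} - 383 = - \frac{9957}{26}$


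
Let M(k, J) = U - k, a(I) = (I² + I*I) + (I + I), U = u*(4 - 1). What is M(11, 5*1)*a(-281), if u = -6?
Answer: -4563440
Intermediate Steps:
U = -18 (U = -6*(4 - 1) = -6*3 = -18)
a(I) = 2*I + 2*I² (a(I) = (I² + I²) + 2*I = 2*I² + 2*I = 2*I + 2*I²)
M(k, J) = -18 - k
M(11, 5*1)*a(-281) = (-18 - 1*11)*(2*(-281)*(1 - 281)) = (-18 - 11)*(2*(-281)*(-280)) = -29*157360 = -4563440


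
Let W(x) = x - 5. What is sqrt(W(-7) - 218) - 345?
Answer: -345 + I*sqrt(230) ≈ -345.0 + 15.166*I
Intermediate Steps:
W(x) = -5 + x
sqrt(W(-7) - 218) - 345 = sqrt((-5 - 7) - 218) - 345 = sqrt(-12 - 218) - 345 = sqrt(-230) - 345 = I*sqrt(230) - 345 = -345 + I*sqrt(230)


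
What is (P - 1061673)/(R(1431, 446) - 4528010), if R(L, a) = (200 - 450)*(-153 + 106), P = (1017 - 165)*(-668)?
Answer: 543603/1505420 ≈ 0.36110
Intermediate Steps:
P = -569136 (P = 852*(-668) = -569136)
R(L, a) = 11750 (R(L, a) = -250*(-47) = 11750)
(P - 1061673)/(R(1431, 446) - 4528010) = (-569136 - 1061673)/(11750 - 4528010) = -1630809/(-4516260) = -1630809*(-1/4516260) = 543603/1505420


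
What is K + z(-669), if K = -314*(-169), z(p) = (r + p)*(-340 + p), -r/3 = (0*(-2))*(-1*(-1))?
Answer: 728087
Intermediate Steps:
r = 0 (r = -3*0*(-2)*(-1*(-1)) = -0 = -3*0 = 0)
z(p) = p*(-340 + p) (z(p) = (0 + p)*(-340 + p) = p*(-340 + p))
K = 53066
K + z(-669) = 53066 - 669*(-340 - 669) = 53066 - 669*(-1009) = 53066 + 675021 = 728087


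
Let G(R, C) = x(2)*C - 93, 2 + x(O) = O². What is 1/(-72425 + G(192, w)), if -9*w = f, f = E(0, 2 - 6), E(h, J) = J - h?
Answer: -9/652654 ≈ -1.3790e-5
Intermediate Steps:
x(O) = -2 + O²
f = -4 (f = (2 - 6) - 1*0 = -4 + 0 = -4)
w = 4/9 (w = -⅑*(-4) = 4/9 ≈ 0.44444)
G(R, C) = -93 + 2*C (G(R, C) = (-2 + 2²)*C - 93 = (-2 + 4)*C - 93 = 2*C - 93 = -93 + 2*C)
1/(-72425 + G(192, w)) = 1/(-72425 + (-93 + 2*(4/9))) = 1/(-72425 + (-93 + 8/9)) = 1/(-72425 - 829/9) = 1/(-652654/9) = -9/652654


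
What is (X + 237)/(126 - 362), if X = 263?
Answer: -125/59 ≈ -2.1186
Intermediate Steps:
(X + 237)/(126 - 362) = (263 + 237)/(126 - 362) = 500/(-236) = 500*(-1/236) = -125/59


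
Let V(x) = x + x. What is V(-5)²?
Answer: 100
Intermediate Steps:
V(x) = 2*x
V(-5)² = (2*(-5))² = (-10)² = 100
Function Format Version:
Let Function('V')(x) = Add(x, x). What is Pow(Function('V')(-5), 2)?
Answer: 100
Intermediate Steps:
Function('V')(x) = Mul(2, x)
Pow(Function('V')(-5), 2) = Pow(Mul(2, -5), 2) = Pow(-10, 2) = 100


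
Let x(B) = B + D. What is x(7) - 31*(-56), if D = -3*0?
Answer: 1743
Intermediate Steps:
D = 0
x(B) = B (x(B) = B + 0 = B)
x(7) - 31*(-56) = 7 - 31*(-56) = 7 + 1736 = 1743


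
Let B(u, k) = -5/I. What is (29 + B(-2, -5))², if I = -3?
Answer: 8464/9 ≈ 940.44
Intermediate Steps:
B(u, k) = 5/3 (B(u, k) = -5/(-3) = -5*(-⅓) = 5/3)
(29 + B(-2, -5))² = (29 + 5/3)² = (92/3)² = 8464/9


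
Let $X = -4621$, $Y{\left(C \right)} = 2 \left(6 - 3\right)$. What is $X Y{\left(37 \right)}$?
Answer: $-27726$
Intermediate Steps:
$Y{\left(C \right)} = 6$ ($Y{\left(C \right)} = 2 \cdot 3 = 6$)
$X Y{\left(37 \right)} = \left(-4621\right) 6 = -27726$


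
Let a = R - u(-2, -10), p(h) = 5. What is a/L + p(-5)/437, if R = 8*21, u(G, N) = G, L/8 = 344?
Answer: 44025/601312 ≈ 0.073215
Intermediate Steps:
L = 2752 (L = 8*344 = 2752)
R = 168
a = 170 (a = 168 - 1*(-2) = 168 + 2 = 170)
a/L + p(-5)/437 = 170/2752 + 5/437 = 170*(1/2752) + 5*(1/437) = 85/1376 + 5/437 = 44025/601312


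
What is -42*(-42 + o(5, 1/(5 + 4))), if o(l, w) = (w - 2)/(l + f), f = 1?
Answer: 15995/9 ≈ 1777.2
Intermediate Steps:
o(l, w) = (-2 + w)/(1 + l) (o(l, w) = (w - 2)/(l + 1) = (-2 + w)/(1 + l))
-42*(-42 + o(5, 1/(5 + 4))) = -42*(-42 + (-2 + 1/(5 + 4))/(1 + 5)) = -42*(-42 + (-2 + 1/9)/6) = -42*(-42 + (-2 + ⅑)/6) = -42*(-42 + (⅙)*(-17/9)) = -42*(-42 - 17/54) = -42*(-2285/54) = 15995/9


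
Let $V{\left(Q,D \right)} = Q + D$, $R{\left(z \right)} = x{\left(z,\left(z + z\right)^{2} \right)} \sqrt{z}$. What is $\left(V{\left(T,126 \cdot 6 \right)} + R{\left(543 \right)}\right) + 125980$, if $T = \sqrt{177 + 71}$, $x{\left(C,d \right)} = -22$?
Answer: $126736 - 22 \sqrt{543} + 2 \sqrt{62} \approx 1.2624 \cdot 10^{5}$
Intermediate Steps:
$T = 2 \sqrt{62}$ ($T = \sqrt{248} = 2 \sqrt{62} \approx 15.748$)
$R{\left(z \right)} = - 22 \sqrt{z}$
$V{\left(Q,D \right)} = D + Q$
$\left(V{\left(T,126 \cdot 6 \right)} + R{\left(543 \right)}\right) + 125980 = \left(\left(126 \cdot 6 + 2 \sqrt{62}\right) - 22 \sqrt{543}\right) + 125980 = \left(\left(756 + 2 \sqrt{62}\right) - 22 \sqrt{543}\right) + 125980 = \left(756 - 22 \sqrt{543} + 2 \sqrt{62}\right) + 125980 = 126736 - 22 \sqrt{543} + 2 \sqrt{62}$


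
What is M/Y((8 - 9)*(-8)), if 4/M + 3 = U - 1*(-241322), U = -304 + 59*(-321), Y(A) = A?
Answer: 1/444152 ≈ 2.2515e-6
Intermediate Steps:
U = -19243 (U = -304 - 18939 = -19243)
M = 1/55519 (M = 4/(-3 + (-19243 - 1*(-241322))) = 4/(-3 + (-19243 + 241322)) = 4/(-3 + 222079) = 4/222076 = 4*(1/222076) = 1/55519 ≈ 1.8012e-5)
M/Y((8 - 9)*(-8)) = 1/(55519*(((8 - 9)*(-8)))) = 1/(55519*((-1*(-8)))) = (1/55519)/8 = (1/55519)*(1/8) = 1/444152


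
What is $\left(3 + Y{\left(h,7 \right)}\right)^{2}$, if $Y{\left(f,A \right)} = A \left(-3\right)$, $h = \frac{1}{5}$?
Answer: $324$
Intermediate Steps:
$h = \frac{1}{5} \approx 0.2$
$Y{\left(f,A \right)} = - 3 A$
$\left(3 + Y{\left(h,7 \right)}\right)^{2} = \left(3 - 21\right)^{2} = \left(-18\right)^{2} = 324$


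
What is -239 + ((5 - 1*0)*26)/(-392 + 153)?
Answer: -57251/239 ≈ -239.54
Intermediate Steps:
-239 + ((5 - 1*0)*26)/(-392 + 153) = -239 + ((5 + 0)*26)/(-239) = -239 + (5*26)*(-1/239) = -239 + 130*(-1/239) = -239 - 130/239 = -57251/239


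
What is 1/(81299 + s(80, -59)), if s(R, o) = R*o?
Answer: 1/76579 ≈ 1.3058e-5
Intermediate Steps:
1/(81299 + s(80, -59)) = 1/(81299 + 80*(-59)) = 1/(81299 - 4720) = 1/76579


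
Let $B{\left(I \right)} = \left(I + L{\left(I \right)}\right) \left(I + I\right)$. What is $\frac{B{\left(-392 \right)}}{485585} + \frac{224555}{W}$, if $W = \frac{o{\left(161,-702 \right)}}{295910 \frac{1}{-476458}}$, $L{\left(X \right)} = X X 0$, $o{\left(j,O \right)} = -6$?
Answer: $\frac{16133532334267297}{694082573790} \approx 23244.0$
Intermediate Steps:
$L{\left(X \right)} = 0$ ($L{\left(X \right)} = X^{2} \cdot 0 = 0$)
$B{\left(I \right)} = 2 I^{2}$ ($B{\left(I \right)} = \left(I + 0\right) \left(I + I\right) = I 2 I = 2 I^{2}$)
$W = \frac{1429374}{147955}$ ($W = - \frac{6}{295910 \frac{1}{-476458}} = - \frac{6}{295910 \left(- \frac{1}{476458}\right)} = - \frac{6}{- \frac{147955}{238229}} = \left(-6\right) \left(- \frac{238229}{147955}\right) = \frac{1429374}{147955} \approx 9.6609$)
$\frac{B{\left(-392 \right)}}{485585} + \frac{224555}{W} = \frac{2 \left(-392\right)^{2}}{485585} + \frac{224555}{\frac{1429374}{147955}} = 2 \cdot 153664 \cdot \frac{1}{485585} + 224555 \cdot \frac{147955}{1429374} = 307328 \cdot \frac{1}{485585} + \frac{33224035025}{1429374} = \frac{307328}{485585} + \frac{33224035025}{1429374} = \frac{16133532334267297}{694082573790}$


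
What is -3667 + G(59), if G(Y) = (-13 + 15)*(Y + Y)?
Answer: -3431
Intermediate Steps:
G(Y) = 4*Y (G(Y) = 2*(2*Y) = 4*Y)
-3667 + G(59) = -3667 + 4*59 = -3667 + 236 = -3431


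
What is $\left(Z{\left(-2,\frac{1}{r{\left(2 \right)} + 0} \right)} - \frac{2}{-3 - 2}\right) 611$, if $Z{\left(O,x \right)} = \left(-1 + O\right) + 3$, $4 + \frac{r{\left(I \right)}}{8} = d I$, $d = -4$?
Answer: $\frac{1222}{5} \approx 244.4$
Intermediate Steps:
$r{\left(I \right)} = -32 - 32 I$ ($r{\left(I \right)} = -32 + 8 \left(- 4 I\right) = -32 - 32 I$)
$Z{\left(O,x \right)} = 2 + O$
$\left(Z{\left(-2,\frac{1}{r{\left(2 \right)} + 0} \right)} - \frac{2}{-3 - 2}\right) 611 = \left(\left(2 - 2\right) - \frac{2}{-3 - 2}\right) 611 = \left(0 - \frac{2}{-5}\right) 611 = \left(0 - - \frac{2}{5}\right) 611 = \left(0 + \frac{2}{5}\right) 611 = \frac{2}{5} \cdot 611 = \frac{1222}{5}$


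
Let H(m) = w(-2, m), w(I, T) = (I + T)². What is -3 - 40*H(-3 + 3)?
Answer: -163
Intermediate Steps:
H(m) = (-2 + m)²
-3 - 40*H(-3 + 3) = -3 - 40*(-2 + (-3 + 3))² = -3 - 40*(-2 + 0)² = -3 - 40*(-2)² = -3 - 40*4 = -3 - 160 = -163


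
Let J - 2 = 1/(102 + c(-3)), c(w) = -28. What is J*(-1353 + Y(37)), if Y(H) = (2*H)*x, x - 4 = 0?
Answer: -157493/74 ≈ -2128.3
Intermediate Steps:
x = 4 (x = 4 + 0 = 4)
Y(H) = 8*H (Y(H) = (2*H)*4 = 8*H)
J = 149/74 (J = 2 + 1/(102 - 28) = 2 + 1/74 = 149/74 ≈ 2.0135)
J*(-1353 + Y(37)) = 149*(-1353 + 8*37)/74 = 149*(-1353 + 296)/74 = (149/74)*(-1057) = -157493/74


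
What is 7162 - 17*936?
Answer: -8750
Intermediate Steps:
7162 - 17*936 = 7162 - 15912 = -8750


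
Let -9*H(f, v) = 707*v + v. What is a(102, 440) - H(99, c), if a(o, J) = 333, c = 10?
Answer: 3359/3 ≈ 1119.7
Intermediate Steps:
H(f, v) = -236*v/3 (H(f, v) = -(707*v + v)/9 = -236*v/3)
a(102, 440) - H(99, c) = 333 - (-236)*10/3 = 333 - 1*(-2360/3) = 333 + 2360/3 = 3359/3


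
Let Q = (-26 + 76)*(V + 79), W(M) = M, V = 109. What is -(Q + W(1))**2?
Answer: -88378801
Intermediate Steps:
Q = 9400 (Q = (-26 + 76)*(109 + 79) = 50*188 = 9400)
-(Q + W(1))**2 = -(9400 + 1)**2 = -1*9401**2 = -1*88378801 = -88378801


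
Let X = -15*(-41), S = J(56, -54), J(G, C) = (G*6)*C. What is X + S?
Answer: -17529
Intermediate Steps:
J(G, C) = 6*C*G (J(G, C) = (6*G)*C = 6*C*G)
S = -18144 (S = 6*(-54)*56 = -18144)
X = 615
X + S = 615 - 18144 = -17529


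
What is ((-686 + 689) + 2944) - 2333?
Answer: 614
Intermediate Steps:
((-686 + 689) + 2944) - 2333 = (3 + 2944) - 2333 = 2947 - 2333 = 614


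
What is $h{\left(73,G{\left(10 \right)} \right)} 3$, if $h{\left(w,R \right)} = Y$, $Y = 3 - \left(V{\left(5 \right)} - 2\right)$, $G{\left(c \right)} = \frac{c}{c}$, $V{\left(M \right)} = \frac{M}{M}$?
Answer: $12$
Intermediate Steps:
$V{\left(M \right)} = 1$
$G{\left(c \right)} = 1$
$Y = 4$ ($Y = 3 - \left(1 - 2\right) = 3 - -1 = 3 + 1 = 4$)
$h{\left(w,R \right)} = 4$
$h{\left(73,G{\left(10 \right)} \right)} 3 = 4 \cdot 3 = 12$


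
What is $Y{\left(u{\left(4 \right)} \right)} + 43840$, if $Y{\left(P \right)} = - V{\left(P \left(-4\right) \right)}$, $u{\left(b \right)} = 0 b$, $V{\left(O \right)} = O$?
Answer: $43840$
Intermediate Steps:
$u{\left(b \right)} = 0$
$Y{\left(P \right)} = 4 P$ ($Y{\left(P \right)} = - P \left(-4\right) = - \left(-4\right) P = 4 P$)
$Y{\left(u{\left(4 \right)} \right)} + 43840 = 4 \cdot 0 + 43840 = 0 + 43840 = 43840$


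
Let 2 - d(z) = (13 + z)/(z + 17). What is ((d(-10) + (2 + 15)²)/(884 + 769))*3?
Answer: 2034/3857 ≈ 0.52735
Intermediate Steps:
d(z) = 2 - (13 + z)/(17 + z) (d(z) = 2 - (13 + z)/(z + 17) = 2 - (13 + z)/(17 + z))
((d(-10) + (2 + 15)²)/(884 + 769))*3 = (((21 - 10)/(17 - 10) + (2 + 15)²)/(884 + 769))*3 = ((11/7 + 17²)/1653)*3 = (((⅐)*11 + 289)*(1/1653))*3 = ((11/7 + 289)*(1/1653))*3 = ((2034/7)*(1/1653))*3 = (678/3857)*3 = 2034/3857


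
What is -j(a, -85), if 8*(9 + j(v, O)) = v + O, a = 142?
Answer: 15/8 ≈ 1.8750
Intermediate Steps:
j(v, O) = -9 + O/8 + v/8 (j(v, O) = -9 + (v + O)/8 = -9 + (O + v)/8 = -9 + (O/8 + v/8) = -9 + O/8 + v/8)
-j(a, -85) = -(-9 + (⅛)*(-85) + (⅛)*142) = -(-9 - 85/8 + 71/4) = -1*(-15/8) = 15/8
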